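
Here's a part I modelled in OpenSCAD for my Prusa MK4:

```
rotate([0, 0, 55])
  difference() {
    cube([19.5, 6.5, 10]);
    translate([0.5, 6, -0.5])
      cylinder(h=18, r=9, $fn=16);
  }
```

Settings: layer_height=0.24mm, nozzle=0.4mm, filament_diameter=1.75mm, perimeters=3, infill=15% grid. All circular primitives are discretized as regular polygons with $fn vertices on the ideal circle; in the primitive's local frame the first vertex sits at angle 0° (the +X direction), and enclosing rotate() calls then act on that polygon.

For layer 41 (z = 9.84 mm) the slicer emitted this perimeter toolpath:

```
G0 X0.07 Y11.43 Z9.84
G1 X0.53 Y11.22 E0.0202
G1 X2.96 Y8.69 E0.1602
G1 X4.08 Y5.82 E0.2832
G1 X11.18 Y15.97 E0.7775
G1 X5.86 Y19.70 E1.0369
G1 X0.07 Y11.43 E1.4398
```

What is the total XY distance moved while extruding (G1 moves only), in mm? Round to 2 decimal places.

Sum the Euclidean lengths of each G1 segment: total = 36.07 mm.

36.07 mm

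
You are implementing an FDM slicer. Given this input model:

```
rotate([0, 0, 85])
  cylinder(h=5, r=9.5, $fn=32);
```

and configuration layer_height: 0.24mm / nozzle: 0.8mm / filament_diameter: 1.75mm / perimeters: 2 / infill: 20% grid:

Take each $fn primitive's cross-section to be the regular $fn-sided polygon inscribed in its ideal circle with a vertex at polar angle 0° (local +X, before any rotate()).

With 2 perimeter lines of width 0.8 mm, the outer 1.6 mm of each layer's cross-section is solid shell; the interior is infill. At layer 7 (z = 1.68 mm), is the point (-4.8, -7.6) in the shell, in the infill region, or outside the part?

At z = 1.68 mm: the r=9.5 cylinder contributes a regular 32-gon of circumradius 9.5; (rotated 85° about Z; rotation is an isometry so areas/perimeters/island counts are preserved). Overall, the cross-section is a single solid region. Undo the 85° rotation: the query point maps to (-7.989, 4.119) in the un-rotated model frame. The nearest boundary edge runs (-7.90, 5.28)→(-8.78, 3.64); distance from the point to it = 0.47 mm. The point is inside the cross-section, 0.47 mm from the nearest boundary — within the 1.6 mm shell band (2 × 0.8).

shell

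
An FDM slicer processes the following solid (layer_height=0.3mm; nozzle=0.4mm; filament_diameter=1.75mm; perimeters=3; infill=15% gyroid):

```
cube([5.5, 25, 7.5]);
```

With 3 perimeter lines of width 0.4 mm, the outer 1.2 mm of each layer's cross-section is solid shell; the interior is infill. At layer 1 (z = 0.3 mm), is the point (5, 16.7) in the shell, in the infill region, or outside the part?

shell

At z = 0.3 mm: the cube (footprint 5.5×25) is included at this height. Overall, the cross-section is a single solid region. The nearest boundary edge runs (5.50, 0.00)→(5.50, 25.00); distance from the point to it = 0.50 mm. The point is inside the cross-section, 0.50 mm from the nearest boundary — within the 1.2 mm shell band (3 × 0.4).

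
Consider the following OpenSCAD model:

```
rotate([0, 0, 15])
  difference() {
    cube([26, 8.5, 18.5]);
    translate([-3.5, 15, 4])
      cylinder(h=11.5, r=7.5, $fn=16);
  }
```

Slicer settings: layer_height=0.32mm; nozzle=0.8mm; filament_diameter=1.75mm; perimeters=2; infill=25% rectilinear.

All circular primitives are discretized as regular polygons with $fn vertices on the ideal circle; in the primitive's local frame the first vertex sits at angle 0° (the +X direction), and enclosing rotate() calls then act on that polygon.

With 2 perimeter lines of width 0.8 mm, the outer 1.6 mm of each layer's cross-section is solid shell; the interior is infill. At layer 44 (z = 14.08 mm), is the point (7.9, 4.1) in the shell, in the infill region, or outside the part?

At z = 14.08 mm: the 26×8.5 cube contributes its full rectangle; the cylinder at (-3.5, 15): section is a regular 16-gon, circumradius r=7.5; After the difference (first − rest): starting from the 26×8.5 cube, the r=7.5 cylinder at (-3.5, 15) partially overlaps it — only the 0.00 mm² overlap (of its 172.21 mm²) is removed, clipping the outline — 1 connected region; (rotated 15° about Z; rotation is an isometry so areas/perimeters/island counts are preserved). Overall, the cross-section is a single solid region. Undo the 15° rotation: the query point maps to (8.692, 1.916) in the un-rotated model frame. The nearest boundary edge runs (26.00, 0.00)→(0.00, 0.00); distance from the point to it = 1.92 mm. The point is inside the cross-section and 1.92 mm from the nearest boundary — more than the 1.6 mm shell width (2 × 0.8), so it's in the infill interior.

infill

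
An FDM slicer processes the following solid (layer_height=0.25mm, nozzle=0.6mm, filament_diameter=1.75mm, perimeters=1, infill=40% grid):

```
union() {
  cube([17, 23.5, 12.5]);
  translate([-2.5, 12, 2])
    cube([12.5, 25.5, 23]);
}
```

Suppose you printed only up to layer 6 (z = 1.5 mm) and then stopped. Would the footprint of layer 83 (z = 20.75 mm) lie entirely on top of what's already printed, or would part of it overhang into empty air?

part overhangs

Compare the two slices. At z = 1.5: the cube is present — its section is the full 17×23.5 rectangle (area 399.50 mm²); the cube at (-2.5, 12) does not reach this height (z outside [2, 25]); Combining (union): only the 17×23.5 cube is present, so the union is just that shape — area = 399.50 mm². At z = 20.75: the cube does not reach this height (z outside [0, 12.5]); the cube at (-2.5, 12) is present — its section is the full 12.5×25.5 rectangle (area 318.75 mm²); Merging all regions: only the 12.5×25.5 cube at (-2.5, 12) is present, so the union is just that shape — area = 318.75 mm². Checking containment: at z = 20.75 the cross-section extends beyond the z = 1.5 cross-section by about 203.75 mm².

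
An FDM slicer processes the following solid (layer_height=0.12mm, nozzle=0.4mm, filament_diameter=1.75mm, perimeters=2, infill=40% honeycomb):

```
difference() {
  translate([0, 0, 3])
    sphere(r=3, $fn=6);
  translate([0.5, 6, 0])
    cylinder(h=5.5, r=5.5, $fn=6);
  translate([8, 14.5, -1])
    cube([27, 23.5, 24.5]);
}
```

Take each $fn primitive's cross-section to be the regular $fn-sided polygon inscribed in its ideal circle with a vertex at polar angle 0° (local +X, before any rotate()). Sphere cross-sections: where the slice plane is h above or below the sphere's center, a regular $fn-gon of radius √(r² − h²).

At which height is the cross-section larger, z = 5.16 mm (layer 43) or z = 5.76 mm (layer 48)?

Layer 43 (z = 5.16): the sphere: section is a regular 6-gon, circumradius = √(r²−h²) = √(3²−2.16²) = 2.082 (area = (6/2)·2.082²·sin(360°/6) = 11.26 mm²); the r=5.5 cylinder at (0.5, 6) gives a regular 6-gon of circumradius 5.5 (constant along its height) (area = (6/2)·5.500²·sin(360°/6) = 78.59 mm²); the cube at (8, 14.5) (footprint 27×23.5) is included at this height (area 634.50 mm²); After the difference (first − rest): starting from the r=3 sphere (11.26 mm²), the r=5.5 cylinder at (0.5, 6) partially overlaps it — only the 1.36 mm² overlap (of its 78.59 mm²) is removed, clipping the outline; the 27×23.5 cube at (8, 14.5) misses the remaining region (no effect) — area = 9.90 mm². So its area = 9.90 mm². Layer 48 (z = 5.76): the sphere: section is a regular 6-gon, circumradius = √(r²−h²) = √(3²−2.76²) = 1.176 (area = (6/2)·1.176²·sin(360°/6) = 3.59 mm²); the cylinder at (0.5, 6) does not reach this height (z outside [0, 5.5]); the cube at (8, 14.5) is present — its section is the full 27×23.5 rectangle (area 634.50 mm²); Taking the first minus the rest: starting from the r=3 sphere (3.59 mm²), the 27×23.5 cube at (8, 14.5) misses the remaining region (no effect) — area = 3.59 mm². So its area = 3.59 mm². Layer 43 is larger (9.90 vs 3.59 mm²).

layer 43 (z = 5.16 mm)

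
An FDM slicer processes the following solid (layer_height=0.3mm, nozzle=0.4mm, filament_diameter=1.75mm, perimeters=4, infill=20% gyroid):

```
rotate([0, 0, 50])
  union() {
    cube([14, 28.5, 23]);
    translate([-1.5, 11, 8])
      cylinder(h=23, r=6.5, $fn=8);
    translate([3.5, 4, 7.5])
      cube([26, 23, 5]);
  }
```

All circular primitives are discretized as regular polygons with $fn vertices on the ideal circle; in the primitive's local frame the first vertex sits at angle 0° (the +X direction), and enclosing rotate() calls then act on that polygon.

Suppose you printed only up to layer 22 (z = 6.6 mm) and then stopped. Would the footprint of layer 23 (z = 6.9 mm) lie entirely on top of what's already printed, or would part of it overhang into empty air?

entirely on top

Compare the two slices. At z = 6.6: the 14×28.5 cube contributes its full rectangle (area 399.00 mm²); the cylinder at (-1.5, 11) does not reach this height (z outside [8, 31]); the cube at (3.5, 4) is absent (z outside [7.5, 12.5]); Taking the union: only the 14×28.5 cube is present, so the union is just that shape — area = 399.00 mm²; (whole slice rotated 50° about Z — lengths, areas and connectivity unchanged). At z = 6.9: the 14×28.5 cube contributes its full rectangle (area 399.00 mm²); the cylinder at (-1.5, 11) is not intersected at this z (z outside [8, 31]); the cube at (3.5, 4) is absent (z outside [7.5, 12.5]); Taking the union: only the 14×28.5 cube is present, so the union is just that shape — area = 399.00 mm²; (whole slice rotated 50° about Z — lengths, areas and connectivity unchanged). Checking containment: the cross-section at z = 6.9 is a subset of the cross-section at z = 6.6.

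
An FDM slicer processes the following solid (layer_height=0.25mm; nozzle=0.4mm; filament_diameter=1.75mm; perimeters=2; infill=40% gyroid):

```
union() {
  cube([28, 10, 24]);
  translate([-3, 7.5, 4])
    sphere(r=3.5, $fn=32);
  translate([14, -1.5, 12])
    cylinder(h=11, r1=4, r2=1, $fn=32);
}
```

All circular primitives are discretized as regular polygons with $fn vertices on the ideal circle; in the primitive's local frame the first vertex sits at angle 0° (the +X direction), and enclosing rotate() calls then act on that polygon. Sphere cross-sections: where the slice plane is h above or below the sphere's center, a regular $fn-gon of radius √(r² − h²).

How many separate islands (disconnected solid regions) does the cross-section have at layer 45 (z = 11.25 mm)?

1

At z = 11.25 mm: the cube is present — its section is the full 28×10 rectangle; the sphere at (-3, 7.5) is absent (|z−center|=7.250 > r=3.5); the cone at (14, -1.5) does not reach this height (z outside [12, 23]); Taking the union: only the 28×10 cube is present, so the union is just that shape — 1 connected region. Overall, the cross-section is a single solid region. Island count = 1.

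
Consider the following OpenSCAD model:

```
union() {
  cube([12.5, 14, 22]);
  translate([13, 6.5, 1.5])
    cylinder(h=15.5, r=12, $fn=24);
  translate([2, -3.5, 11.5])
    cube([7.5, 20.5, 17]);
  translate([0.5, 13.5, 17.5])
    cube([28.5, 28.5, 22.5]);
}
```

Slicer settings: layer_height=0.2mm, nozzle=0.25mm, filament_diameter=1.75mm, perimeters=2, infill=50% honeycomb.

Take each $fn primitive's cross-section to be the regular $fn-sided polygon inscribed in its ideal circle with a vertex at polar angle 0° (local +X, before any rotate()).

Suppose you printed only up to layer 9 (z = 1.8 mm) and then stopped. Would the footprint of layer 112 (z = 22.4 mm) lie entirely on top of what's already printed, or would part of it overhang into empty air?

Compare the two slices. At z = 1.8: the 12.5×14 cube contributes its full rectangle (area 175.00 mm²); the r=12 cylinder at (13, 6.5) contributes a regular 24-gon of circumradius 12 (area = (24/2)·12.000²·sin(360°/24) = 447.24 mm²); the cube at (2, -3.5) is absent (z outside [11.5, 28.5]); the cube at (0.5, 13.5) is not intersected at this z (z outside [17.5, 40]); Merging all regions: the regions partially overlap — summed areas 622.24 mm² minus the doubly-counted overlap 149.72 mm² gives 472.52 mm² — area = 472.52 mm². At z = 22.4: the cube is absent (z outside [0, 22]); the cylinder at (13, 6.5) is not intersected at this z (z outside [1.5, 17]); the cube at (2, -3.5) (footprint 7.5×20.5) is included at this height (area 153.75 mm²); the cube at (0.5, 13.5) is present — its section is the full 28.5×28.5 rectangle (area 812.25 mm²); Combining (union): the regions partially overlap — summed areas 966.00 mm² minus the doubly-counted overlap 26.25 mm² gives 939.75 mm² — area = 939.75 mm². Checking containment: at z = 22.4 the cross-section extends beyond the z = 1.8 cross-section by about 752.79 mm².

part overhangs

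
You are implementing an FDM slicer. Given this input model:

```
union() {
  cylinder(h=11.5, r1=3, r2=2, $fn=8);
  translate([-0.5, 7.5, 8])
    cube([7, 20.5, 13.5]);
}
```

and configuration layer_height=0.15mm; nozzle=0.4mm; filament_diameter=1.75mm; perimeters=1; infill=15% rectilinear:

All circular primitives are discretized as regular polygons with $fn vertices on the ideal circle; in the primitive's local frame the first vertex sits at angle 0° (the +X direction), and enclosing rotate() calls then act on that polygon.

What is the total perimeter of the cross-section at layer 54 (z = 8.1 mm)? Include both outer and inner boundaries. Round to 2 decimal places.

At z = 8.1 mm: the cone: at t=0.704 of its height the radius interpolates to r₁+(r₂−r₁)t = 2.296, giving a regular 8-gon of that circumradius (perimeter = 2·8·2.296·sin(180°/8) = 14.06 mm); the 7×20.5 cube at (-0.5, 7.5) contributes its full rectangle (perimeter 55.00 mm); Combining (union): the 2 present regions are separate (no shared area or edge), so areas and boundary lengths simply add and each stays a separate island — boundary = 69.06 mm. Overall, the cross-section has 2 separate islands. Total boundary length (outer) = 69.06 mm.

69.06 mm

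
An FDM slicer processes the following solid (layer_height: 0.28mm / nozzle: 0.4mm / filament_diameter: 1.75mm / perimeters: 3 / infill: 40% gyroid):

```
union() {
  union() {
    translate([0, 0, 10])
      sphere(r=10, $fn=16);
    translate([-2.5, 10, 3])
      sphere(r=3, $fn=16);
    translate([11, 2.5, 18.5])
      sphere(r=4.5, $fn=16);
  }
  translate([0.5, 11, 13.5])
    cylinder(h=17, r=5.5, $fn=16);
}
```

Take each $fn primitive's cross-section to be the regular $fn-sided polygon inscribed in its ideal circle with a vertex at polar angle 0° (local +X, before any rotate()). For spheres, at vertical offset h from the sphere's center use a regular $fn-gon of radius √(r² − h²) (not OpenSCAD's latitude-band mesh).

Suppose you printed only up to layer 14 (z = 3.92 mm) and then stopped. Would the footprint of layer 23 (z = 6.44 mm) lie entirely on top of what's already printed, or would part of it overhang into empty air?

Compare the two slices. At z = 3.92: the r=10 sphere slices to a regular 16-gon of circumradius 7.939 (√(r²−h²) with h=6.08 from center) (area = (16/2)·7.939²·sin(360°/16) = 192.98 mm²); the r=3 sphere at (-2.5, 10) slices to a regular 16-gon of circumradius 2.855 (√(r²−h²) with h=0.92 from center) (area = (16/2)·2.855²·sin(360°/16) = 24.96 mm²); the sphere at (11, 2.5) is not intersected at this z (|z−center|=14.580 > r=4.5); Taking the union: the regions partially overlap — summed areas 217.94 mm² minus the doubly-counted overlap 0.53 mm² gives 217.41 mm² — area = 217.41 mm²; the cylinder at (0.5, 11) does not reach this height (z outside [13.5, 30.5]); Merging all regions: only the result so far is present, so the union is just that shape — area = 217.41 mm². At z = 6.44: the r=10 sphere contributes a regular 16-gon of circumradius √(10²−3.56²) = 9.345 (area = (16/2)·9.345²·sin(360°/16) = 267.35 mm²); the sphere at (-2.5, 10) is not intersected at this z (|z−center|=3.440 > r=3); the sphere at (11, 2.5) does not reach this height (|z−center|=12.060 > r=4.5); Merging all regions: only the r=10 sphere is present, so the union is just that shape — area = 267.35 mm²; the cylinder at (0.5, 11) does not reach this height (z outside [13.5, 30.5]); Merging all regions: only that combined region is present, so the union is just that shape — area = 267.35 mm². Checking containment: at z = 6.44 the cross-section extends beyond the z = 3.92 cross-section by about 68.89 mm².

part overhangs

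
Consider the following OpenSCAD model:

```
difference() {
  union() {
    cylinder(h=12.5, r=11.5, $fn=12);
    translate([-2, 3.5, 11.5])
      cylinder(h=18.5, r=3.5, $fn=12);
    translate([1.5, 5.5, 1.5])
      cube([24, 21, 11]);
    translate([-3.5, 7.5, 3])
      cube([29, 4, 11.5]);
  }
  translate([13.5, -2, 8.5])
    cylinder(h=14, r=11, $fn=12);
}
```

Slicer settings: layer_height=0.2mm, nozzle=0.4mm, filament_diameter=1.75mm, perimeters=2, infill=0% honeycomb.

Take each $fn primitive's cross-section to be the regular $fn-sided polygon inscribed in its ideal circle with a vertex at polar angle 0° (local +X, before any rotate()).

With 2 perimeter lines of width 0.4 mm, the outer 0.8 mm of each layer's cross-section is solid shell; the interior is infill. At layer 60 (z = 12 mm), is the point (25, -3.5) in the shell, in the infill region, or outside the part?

outside

At z = 12 mm: the r=11.5 cylinder contributes a regular 12-gon of circumradius 11.5; the r=3.5 cylinder at (-2, 3.5) contributes a regular 12-gon of circumradius 3.5; the cube at (1.5, 5.5) is present — its section is the full 24×21 rectangle; the cube at (-3.5, 7.5) is present — its section is the full 29×4 rectangle; Combining (union): the regions partially overlap (shared area 182.10 mm²), so overlapping operands fuse into one piece — 1 connected region; the cylinder at (13.5, -2): section is a regular 12-gon, circumradius r=11; Taking the first minus the rest: starting from that combined region, the r=11 cylinder at (13.5, -2) partially overlaps it — only the 130.22 mm² overlap (of its 363.00 mm²) is removed, clipping the outline — 1 connected region. Overall, the cross-section is a single solid region. The nearest boundary edge runs (25.50, 5.50)→(21.03, 5.50); distance from the point to it = 9.00 mm. The point is not inside any of the regions above, so it lies outside the cross-section (9.00 mm from the nearest boundary).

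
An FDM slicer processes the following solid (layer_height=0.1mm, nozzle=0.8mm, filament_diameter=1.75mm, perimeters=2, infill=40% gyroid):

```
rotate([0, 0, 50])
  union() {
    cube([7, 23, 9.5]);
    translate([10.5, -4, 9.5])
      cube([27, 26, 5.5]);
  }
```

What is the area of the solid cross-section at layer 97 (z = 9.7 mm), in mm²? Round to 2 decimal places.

At z = 9.7 mm: the cube does not reach this height (z outside [0, 9.5]); the cube at (10.5, -4) is present — its section is the full 27×26 rectangle (area 702.00 mm²); Taking the union: only the 27×26 cube at (10.5, -4) is present, so the union is just that shape — area = 702.00 mm²; (whole slice rotated 50° about Z — lengths, areas and connectivity unchanged). Overall, the cross-section is a single solid region. Net area = 702.00 mm².

702.00 mm²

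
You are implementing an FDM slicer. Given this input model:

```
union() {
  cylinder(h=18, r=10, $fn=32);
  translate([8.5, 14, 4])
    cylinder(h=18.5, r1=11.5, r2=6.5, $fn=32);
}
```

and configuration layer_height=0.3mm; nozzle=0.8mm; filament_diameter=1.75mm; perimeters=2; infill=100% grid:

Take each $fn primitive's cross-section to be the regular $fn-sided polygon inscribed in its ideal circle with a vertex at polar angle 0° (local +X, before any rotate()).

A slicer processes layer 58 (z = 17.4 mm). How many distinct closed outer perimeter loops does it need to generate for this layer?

1

At z = 17.4 mm: the cylinder: section is a regular 32-gon, circumradius r=10; the cone at (8.5, 14): at t=0.724 of its height the radius interpolates to r₁+(r₂−r₁)t = 7.878, giving a regular 32-gon of that circumradius; Taking the union: the regions partially overlap (shared area 6.76 mm²), so overlapping operands fuse into one piece — 1 connected region. The result has 1 disconnected region.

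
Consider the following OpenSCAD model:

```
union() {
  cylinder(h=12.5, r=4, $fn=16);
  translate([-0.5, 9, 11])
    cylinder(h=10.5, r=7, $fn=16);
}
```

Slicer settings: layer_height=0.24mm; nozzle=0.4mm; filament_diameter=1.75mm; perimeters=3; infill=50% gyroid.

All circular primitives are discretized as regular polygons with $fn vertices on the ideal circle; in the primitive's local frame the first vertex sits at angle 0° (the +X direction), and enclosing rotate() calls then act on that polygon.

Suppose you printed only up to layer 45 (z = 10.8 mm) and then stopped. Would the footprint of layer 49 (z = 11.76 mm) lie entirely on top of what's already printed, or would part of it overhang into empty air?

Compare the two slices. At z = 10.8: the r=4 cylinder gives a regular 16-gon of circumradius 4 (constant along its height) (area = (16/2)·4.000²·sin(360°/16) = 48.98 mm²); the cylinder at (-0.5, 9) is absent (z outside [11, 21.5]); Merging all regions: only the r=4 cylinder is present, so the union is just that shape — area = 48.98 mm². At z = 11.76: the cylinder: section is a regular 16-gon, circumradius r=4 (area = (16/2)·4.000²·sin(360°/16) = 48.98 mm²); the cylinder at (-0.5, 9): section is a regular 16-gon, circumradius r=7 (area = (16/2)·7.000²·sin(360°/16) = 150.01 mm²); Taking the union: the regions partially overlap — summed areas 199.00 mm² minus the doubly-counted overlap 7.24 mm² gives 191.76 mm² — area = 191.76 mm². Checking containment: at z = 11.76 the cross-section extends beyond the z = 10.8 cross-section by about 142.77 mm².

part overhangs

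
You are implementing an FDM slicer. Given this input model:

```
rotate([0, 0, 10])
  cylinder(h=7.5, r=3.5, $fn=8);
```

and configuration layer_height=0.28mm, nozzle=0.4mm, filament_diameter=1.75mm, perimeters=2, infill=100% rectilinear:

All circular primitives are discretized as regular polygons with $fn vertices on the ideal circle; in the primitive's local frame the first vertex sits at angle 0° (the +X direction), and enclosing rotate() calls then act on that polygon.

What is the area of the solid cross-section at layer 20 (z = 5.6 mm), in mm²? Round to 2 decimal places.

At z = 5.6 mm: the r=3.5 cylinder gives a regular 8-gon of circumradius 3.5 (constant along its height) (area = (8/2)·3.500²·sin(360°/8) = 34.65 mm²); (rotated 10° about Z; rotation is an isometry so areas/perimeters/island counts are preserved). Overall, the cross-section is a single solid region. Net area = 34.65 mm².

34.65 mm²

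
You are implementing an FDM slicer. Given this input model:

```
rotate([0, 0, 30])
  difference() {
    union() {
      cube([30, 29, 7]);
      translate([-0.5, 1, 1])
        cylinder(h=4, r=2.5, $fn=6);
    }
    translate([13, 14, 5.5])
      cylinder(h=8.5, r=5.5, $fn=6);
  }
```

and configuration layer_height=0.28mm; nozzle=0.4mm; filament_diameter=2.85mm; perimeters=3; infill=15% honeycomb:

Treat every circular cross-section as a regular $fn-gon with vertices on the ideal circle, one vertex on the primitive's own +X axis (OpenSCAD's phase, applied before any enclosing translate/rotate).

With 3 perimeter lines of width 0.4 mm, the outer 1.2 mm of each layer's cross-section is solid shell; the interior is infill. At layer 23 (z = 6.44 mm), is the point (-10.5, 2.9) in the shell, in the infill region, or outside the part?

outside

At z = 6.44 mm: the 30×29 cube contributes its full rectangle; the cylinder at (-0.5, 1) does not reach this height (z outside [1, 5]); Combining (union): only the 30×29 cube is present, so the union is just that shape — 1 connected region; the cylinder at (13, 14): section is a regular 6-gon, circumradius r=5.5; After the difference (first − rest): starting from that combined region, the r=5.5 cylinder at (13, 14) lies wholly inside it (removes its full 78.59 mm² and its 33.00 mm outline becomes a hole wall) — 1 connected region with 1 hole; (rotated 30° about Z; rotation is an isometry so areas/perimeters/island counts are preserved). Overall, the cross-section is one region with 1 hole. Undo the 30° rotation: the query point maps to (-7.643, 7.761) in the un-rotated model frame. The nearest boundary edge runs (0.00, 0.00)→(0.00, 29.00); distance from the point to it = 7.64 mm. The point is not inside any of the regions above, so it lies outside the cross-section (7.64 mm from the nearest boundary).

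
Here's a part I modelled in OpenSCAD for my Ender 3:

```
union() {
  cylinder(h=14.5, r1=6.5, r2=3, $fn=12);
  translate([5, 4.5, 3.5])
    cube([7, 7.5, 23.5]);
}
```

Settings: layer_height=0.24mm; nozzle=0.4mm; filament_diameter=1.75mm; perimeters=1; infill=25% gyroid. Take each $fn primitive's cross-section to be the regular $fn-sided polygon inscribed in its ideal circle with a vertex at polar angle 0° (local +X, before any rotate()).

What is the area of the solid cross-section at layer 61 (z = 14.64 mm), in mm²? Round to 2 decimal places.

At z = 14.64 mm: the cone does not reach this height (z outside [0, 14.5]); the 7×7.5 cube at (5, 4.5) contributes its full rectangle (area 52.50 mm²); Taking the union: only the 7×7.5 cube at (5, 4.5) is present, so the union is just that shape — area = 52.50 mm². Overall, the cross-section is a single solid region. Net area = 52.50 mm².

52.50 mm²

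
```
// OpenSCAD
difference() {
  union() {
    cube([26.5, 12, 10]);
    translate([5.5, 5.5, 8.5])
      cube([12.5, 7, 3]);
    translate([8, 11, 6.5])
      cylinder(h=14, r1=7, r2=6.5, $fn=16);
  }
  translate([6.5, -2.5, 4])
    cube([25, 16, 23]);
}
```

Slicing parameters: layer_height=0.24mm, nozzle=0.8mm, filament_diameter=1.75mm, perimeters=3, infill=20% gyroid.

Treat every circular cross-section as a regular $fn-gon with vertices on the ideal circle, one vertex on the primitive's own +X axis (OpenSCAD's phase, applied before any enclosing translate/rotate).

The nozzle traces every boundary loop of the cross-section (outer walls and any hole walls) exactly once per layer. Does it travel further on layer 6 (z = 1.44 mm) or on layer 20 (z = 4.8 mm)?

Layer 6 (z = 1.44): the cube (footprint 26.5×12) is included at this height (perimeter 77.00 mm); the cube at (5.5, 5.5) does not reach this height (z outside [8.5, 11.5]); the cone at (8, 11) is not intersected at this z (z outside [6.5, 20.5]); Taking the union: only the 26.5×12 cube is present, so the union is just that shape — boundary = 77.00 mm; the cube at (6.5, -2.5) is absent (z outside [4, 27]); Taking the first minus the rest: none of the subtracted shapes is present at this height, so that combined region is unchanged — boundary = 77.00 mm. So its perimeter = 77.00 mm. Layer 20 (z = 4.8): the 26.5×12 cube contributes its full rectangle (perimeter 77.00 mm); the cube at (5.5, 5.5) does not reach this height (z outside [8.5, 11.5]); the cone at (8, 11) is not intersected at this z (z outside [6.5, 20.5]); Merging all regions: only the 26.5×12 cube is present, so the union is just that shape — boundary = 77.00 mm; the cube at (6.5, -2.5) (footprint 25×16) is included at this height (perimeter 82.00 mm); Subtracting the remaining from the first: starting from the result so far, the 25×16 cube at (6.5, -2.5) partially overlaps it — only the 240.00 mm² overlap (of its 400.00 mm²) is removed, clipping the outline — boundary = 37.00 mm. So its perimeter = 37.00 mm. Layer 6 is larger (77.00 vs 37.00 mm).

layer 6 (z = 1.44 mm)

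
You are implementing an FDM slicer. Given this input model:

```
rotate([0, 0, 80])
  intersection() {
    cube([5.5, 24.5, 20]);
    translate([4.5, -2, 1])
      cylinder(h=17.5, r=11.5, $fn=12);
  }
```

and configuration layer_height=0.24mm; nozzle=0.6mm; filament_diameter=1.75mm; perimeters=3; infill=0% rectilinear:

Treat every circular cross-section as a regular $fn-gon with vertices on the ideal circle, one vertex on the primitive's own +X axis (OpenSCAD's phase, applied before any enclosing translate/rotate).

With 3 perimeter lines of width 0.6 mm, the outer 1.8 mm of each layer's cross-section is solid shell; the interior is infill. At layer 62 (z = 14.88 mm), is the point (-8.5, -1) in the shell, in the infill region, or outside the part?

At z = 14.88 mm: the 5.5×24.5 cube contributes its full rectangle; the r=11.5 cylinder at (4.5, -2) gives a regular 12-gon of circumradius 11.5 (constant along its height); Taking the intersection: the r=11.5 cylinder at (4.5, -2) partially overlaps the 5.5×24.5 cube; clipping to the common part keeps 49.40 mm² — 1 connected region; (whole slice rotated 80° about Z — lengths, areas and connectivity unchanged). Overall, the cross-section is a single solid region. Undo the 80° rotation: the query point maps to (-2.461, 8.197) in the un-rotated model frame. The nearest boundary edge runs (0.00, 0.00)→(0.00, 8.29); distance from the point to it = 2.46 mm. The point is not inside any of the regions above, so it lies outside the cross-section (2.46 mm from the nearest boundary).

outside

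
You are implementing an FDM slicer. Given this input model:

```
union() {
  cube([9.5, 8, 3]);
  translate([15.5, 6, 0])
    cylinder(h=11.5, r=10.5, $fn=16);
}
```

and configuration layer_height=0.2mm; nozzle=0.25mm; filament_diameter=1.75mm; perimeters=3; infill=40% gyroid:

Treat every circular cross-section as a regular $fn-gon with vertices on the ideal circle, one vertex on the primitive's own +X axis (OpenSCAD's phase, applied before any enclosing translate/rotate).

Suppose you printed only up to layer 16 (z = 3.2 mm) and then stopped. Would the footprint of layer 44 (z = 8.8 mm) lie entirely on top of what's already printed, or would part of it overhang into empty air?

entirely on top

Compare the two slices. At z = 3.2: the cube is absent (z outside [0, 3]); the r=10.5 cylinder at (15.5, 6) contributes a regular 16-gon of circumradius 10.5 (area = (16/2)·10.500²·sin(360°/16) = 337.53 mm²); Taking the union: only the r=10.5 cylinder at (15.5, 6) is present, so the union is just that shape — area = 337.53 mm². At z = 8.8: the cube is not intersected at this z (z outside [0, 3]); the r=10.5 cylinder at (15.5, 6) contributes a regular 16-gon of circumradius 10.5 (area = (16/2)·10.500²·sin(360°/16) = 337.53 mm²); Combining (union): only the r=10.5 cylinder at (15.5, 6) is present, so the union is just that shape — area = 337.53 mm². Checking containment: the cross-section at z = 8.8 is a subset of the cross-section at z = 3.2.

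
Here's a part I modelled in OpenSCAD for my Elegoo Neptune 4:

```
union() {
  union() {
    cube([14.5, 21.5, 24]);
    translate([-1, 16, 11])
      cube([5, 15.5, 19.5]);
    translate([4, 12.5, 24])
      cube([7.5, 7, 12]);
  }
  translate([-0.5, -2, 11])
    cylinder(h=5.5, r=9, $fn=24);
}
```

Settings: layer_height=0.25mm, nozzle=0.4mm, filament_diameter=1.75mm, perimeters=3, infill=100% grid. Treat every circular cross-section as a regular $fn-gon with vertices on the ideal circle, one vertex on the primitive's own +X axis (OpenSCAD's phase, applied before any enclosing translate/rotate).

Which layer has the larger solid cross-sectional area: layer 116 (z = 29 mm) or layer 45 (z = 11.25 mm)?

layer 45 (z = 11.25 mm)

Layer 116 (z = 29): the cube is absent (z outside [0, 24]); the cube at (-1, 16) is present — its section is the full 5×15.5 rectangle (area 77.50 mm²); the 7.5×7 cube at (4, 12.5) contributes its full rectangle (area 52.50 mm²); Merging all regions: the 2 present regions share edge segments without overlapping in area, so areas simply add but the touching pieces fuse into one outline (the shared edge portions become interior and drop out of the boundary) — area = 130.00 mm²; the cylinder at (-0.5, -2) is absent (z outside [11, 16.5]); Combining (union): only the result so far is present, so the union is just that shape — area = 130.00 mm². So its area = 130.00 mm². Layer 45 (z = 11.25): the 14.5×21.5 cube contributes its full rectangle (area 311.75 mm²); the cube at (-1, 16) (footprint 5×15.5) is included at this height (area 77.50 mm²); the cube at (4, 12.5) does not reach this height (z outside [24, 36]); Merging all regions: the regions partially overlap — summed areas 389.25 mm² minus the doubly-counted overlap 22.00 mm² gives 367.25 mm² — area = 367.25 mm²; the r=9 cylinder at (-0.5, -2) contributes a regular 24-gon of circumradius 9 (area = (24/2)·9.000²·sin(360°/24) = 251.57 mm²); Merging all regions: the regions partially overlap — summed areas 618.82 mm² minus the doubly-counted overlap 41.67 mm² gives 577.15 mm² — area = 577.15 mm². So its area = 577.15 mm². Layer 45 is larger (577.15 vs 130.00 mm²).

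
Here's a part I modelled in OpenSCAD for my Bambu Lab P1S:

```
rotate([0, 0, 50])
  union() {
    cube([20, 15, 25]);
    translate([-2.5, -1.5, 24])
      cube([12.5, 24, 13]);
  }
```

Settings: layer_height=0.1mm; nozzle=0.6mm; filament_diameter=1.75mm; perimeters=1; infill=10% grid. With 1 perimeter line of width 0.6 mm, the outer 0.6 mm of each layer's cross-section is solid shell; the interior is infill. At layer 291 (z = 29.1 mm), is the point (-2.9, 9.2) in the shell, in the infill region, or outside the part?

infill

At z = 29.1 mm: the cube does not reach this height (z outside [0, 25]); the cube at (-2.5, -1.5) (footprint 12.5×24) is included at this height; Taking the union: only the 12.5×24 cube at (-2.5, -1.5) is present, so the union is just that shape — 1 connected region; (rotated 50° about Z; rotation is an isometry so areas/perimeters/island counts are preserved). Overall, the cross-section is a single solid region. Undo the 50° rotation: the query point maps to (5.184, 8.135) in the un-rotated model frame. The nearest boundary edge runs (10.00, -1.50)→(10.00, 22.50); distance from the point to it = 4.82 mm. The point is inside the cross-section and 4.82 mm from the nearest boundary — more than the 0.6 mm shell width (1 × 0.6), so it's in the infill interior.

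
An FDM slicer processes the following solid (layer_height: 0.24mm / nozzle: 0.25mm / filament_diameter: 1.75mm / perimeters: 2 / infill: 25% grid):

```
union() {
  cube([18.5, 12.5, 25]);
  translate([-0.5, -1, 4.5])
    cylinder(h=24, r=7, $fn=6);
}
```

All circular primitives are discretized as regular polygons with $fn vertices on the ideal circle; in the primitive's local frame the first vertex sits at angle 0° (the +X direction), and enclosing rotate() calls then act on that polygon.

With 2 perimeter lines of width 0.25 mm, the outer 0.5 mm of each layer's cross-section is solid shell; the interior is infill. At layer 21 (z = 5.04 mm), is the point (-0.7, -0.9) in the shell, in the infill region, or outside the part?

At z = 5.04 mm: the 18.5×12.5 cube contributes its full rectangle; the r=7 cylinder at (-0.5, -1) contributes a regular 6-gon of circumradius 7; Merging all regions: the regions partially overlap (shared area 22.58 mm²), so overlapping operands fuse into one piece — 1 connected region. Overall, the cross-section is a single solid region. The nearest boundary edge runs (-7.50, -1.00)→(-4.00, 5.06); distance from the point to it = 5.84 mm. The point is inside the cross-section and 5.84 mm from the nearest boundary — more than the 0.5 mm shell width (2 × 0.25), so it's in the infill interior.

infill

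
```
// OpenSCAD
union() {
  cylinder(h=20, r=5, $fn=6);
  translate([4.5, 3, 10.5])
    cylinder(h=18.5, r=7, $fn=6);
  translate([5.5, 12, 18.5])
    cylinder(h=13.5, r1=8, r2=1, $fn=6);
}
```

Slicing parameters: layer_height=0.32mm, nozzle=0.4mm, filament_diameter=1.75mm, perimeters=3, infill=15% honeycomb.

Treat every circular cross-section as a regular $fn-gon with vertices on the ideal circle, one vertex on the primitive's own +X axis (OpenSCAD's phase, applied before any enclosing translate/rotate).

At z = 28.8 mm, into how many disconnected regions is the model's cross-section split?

2

At z = 28.8 mm: the cylinder does not reach this height (z outside [0, 20]); the r=7 cylinder at (4.5, 3) gives a regular 6-gon of circumradius 7 (constant along its height); the cone at (5.5, 12): at t=0.763 of its height the radius interpolates to r₁+(r₂−r₁)t = 2.659, giving a regular 6-gon of that circumradius; Taking the union: the 2 present regions are separate (no shared area or edge), so areas and boundary lengths simply add and each stays a separate island — 2 connected regions. The result has 2 disconnected regions.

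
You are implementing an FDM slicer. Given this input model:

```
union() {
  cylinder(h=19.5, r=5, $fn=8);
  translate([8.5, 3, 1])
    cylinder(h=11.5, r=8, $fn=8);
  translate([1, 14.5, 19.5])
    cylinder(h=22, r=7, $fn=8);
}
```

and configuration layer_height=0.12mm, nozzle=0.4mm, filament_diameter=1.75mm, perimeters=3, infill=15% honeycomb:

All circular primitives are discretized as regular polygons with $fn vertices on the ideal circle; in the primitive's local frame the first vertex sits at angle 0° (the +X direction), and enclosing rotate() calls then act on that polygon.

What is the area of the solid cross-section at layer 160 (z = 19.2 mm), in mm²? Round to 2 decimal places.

At z = 19.2 mm: the r=5 cylinder gives a regular 8-gon of circumradius 5 (constant along its height) (area = (8/2)·5.000²·sin(360°/8) = 70.71 mm²); the cylinder at (8.5, 3) does not reach this height (z outside [1, 12.5]); the cylinder at (1, 14.5) is absent (z outside [19.5, 41.5]); Taking the union: only the r=5 cylinder is present, so the union is just that shape — area = 70.71 mm². Overall, the cross-section is a single solid region. Net area = 70.71 mm².

70.71 mm²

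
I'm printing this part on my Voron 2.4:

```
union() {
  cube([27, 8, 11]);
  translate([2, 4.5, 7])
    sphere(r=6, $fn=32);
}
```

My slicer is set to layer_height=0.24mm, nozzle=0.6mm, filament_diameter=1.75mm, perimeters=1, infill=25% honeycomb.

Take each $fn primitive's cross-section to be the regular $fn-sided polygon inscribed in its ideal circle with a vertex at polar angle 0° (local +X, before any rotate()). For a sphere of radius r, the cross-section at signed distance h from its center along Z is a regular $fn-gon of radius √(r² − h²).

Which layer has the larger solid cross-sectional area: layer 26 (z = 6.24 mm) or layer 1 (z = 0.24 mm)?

layer 26 (z = 6.24 mm)

Layer 26 (z = 6.24): the cube is present — its section is the full 27×8 rectangle (area 216.00 mm²); the r=6 sphere at (2, 4.5) slices to a regular 32-gon of circumradius 5.952 (√(r²−h²) with h=0.76 from center) (area = (32/2)·5.952²·sin(360°/32) = 110.57 mm²); Taking the union: the regions partially overlap — summed areas 326.57 mm² minus the doubly-counted overlap 59.34 mm² gives 267.23 mm² — area = 267.23 mm². So its area = 267.23 mm². Layer 1 (z = 0.24): the cube (footprint 27×8) is included at this height (area 216.00 mm²); the sphere at (2, 4.5) does not reach this height (|z−center|=6.760 > r=6); Combining (union): only the 27×8 cube is present, so the union is just that shape — area = 216.00 mm². So its area = 216.00 mm². Layer 26 is larger (267.23 vs 216.00 mm²).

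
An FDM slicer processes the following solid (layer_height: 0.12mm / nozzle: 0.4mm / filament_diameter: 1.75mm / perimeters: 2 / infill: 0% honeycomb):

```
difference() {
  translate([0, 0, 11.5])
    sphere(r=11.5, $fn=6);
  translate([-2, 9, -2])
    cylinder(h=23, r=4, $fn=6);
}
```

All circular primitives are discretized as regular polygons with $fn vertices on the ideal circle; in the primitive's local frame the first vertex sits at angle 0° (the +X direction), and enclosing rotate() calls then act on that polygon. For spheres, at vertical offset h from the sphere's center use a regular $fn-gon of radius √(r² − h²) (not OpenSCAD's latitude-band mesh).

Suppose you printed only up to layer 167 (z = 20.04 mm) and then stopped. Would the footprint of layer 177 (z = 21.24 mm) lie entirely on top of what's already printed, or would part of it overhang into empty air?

Compare the two slices. At z = 20.04: the sphere: section is a regular 6-gon, circumradius = √(r²−h²) = √(11.5²−8.54²) = 7.702 (area = (6/2)·7.702²·sin(360°/6) = 154.11 mm²); the r=4 cylinder at (-2, 9) gives a regular 6-gon of circumradius 4 (constant along its height) (area = (6/2)·4.000²·sin(360°/6) = 41.57 mm²); Taking the first minus the rest: starting from the r=11.5 sphere (154.11 mm²), the r=4 cylinder at (-2, 9) partially overlaps it — only the 5.00 mm² overlap (of its 41.57 mm²) is removed, clipping the outline — area = 149.11 mm². At z = 21.24: the r=11.5 sphere contributes a regular 6-gon of circumradius √(11.5²−9.74²) = 6.114 (area = (6/2)·6.114²·sin(360°/6) = 97.12 mm²); the cylinder at (-2, 9) does not reach this height (z outside [-2, 21]); After the difference (first − rest): none of the subtracted shapes is present at this height, so the r=11.5 sphere is unchanged — area = 97.12 mm². Checking containment: the cross-section at z = 21.24 is a subset of the cross-section at z = 20.04.

entirely on top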